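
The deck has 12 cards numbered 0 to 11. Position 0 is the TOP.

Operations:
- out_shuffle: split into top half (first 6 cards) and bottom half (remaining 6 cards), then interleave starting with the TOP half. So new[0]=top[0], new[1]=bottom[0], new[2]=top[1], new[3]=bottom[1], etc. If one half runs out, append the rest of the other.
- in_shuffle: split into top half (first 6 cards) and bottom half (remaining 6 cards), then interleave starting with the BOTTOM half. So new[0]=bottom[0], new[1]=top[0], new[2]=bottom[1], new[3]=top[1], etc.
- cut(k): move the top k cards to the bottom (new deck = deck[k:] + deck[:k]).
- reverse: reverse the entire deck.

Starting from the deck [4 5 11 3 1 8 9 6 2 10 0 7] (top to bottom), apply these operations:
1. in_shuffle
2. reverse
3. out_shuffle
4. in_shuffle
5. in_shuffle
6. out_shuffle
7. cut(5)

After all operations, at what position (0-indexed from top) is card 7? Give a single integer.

Answer: 6

Derivation:
After op 1 (in_shuffle): [9 4 6 5 2 11 10 3 0 1 7 8]
After op 2 (reverse): [8 7 1 0 3 10 11 2 5 6 4 9]
After op 3 (out_shuffle): [8 11 7 2 1 5 0 6 3 4 10 9]
After op 4 (in_shuffle): [0 8 6 11 3 7 4 2 10 1 9 5]
After op 5 (in_shuffle): [4 0 2 8 10 6 1 11 9 3 5 7]
After op 6 (out_shuffle): [4 1 0 11 2 9 8 3 10 5 6 7]
After op 7 (cut(5)): [9 8 3 10 5 6 7 4 1 0 11 2]
Card 7 is at position 6.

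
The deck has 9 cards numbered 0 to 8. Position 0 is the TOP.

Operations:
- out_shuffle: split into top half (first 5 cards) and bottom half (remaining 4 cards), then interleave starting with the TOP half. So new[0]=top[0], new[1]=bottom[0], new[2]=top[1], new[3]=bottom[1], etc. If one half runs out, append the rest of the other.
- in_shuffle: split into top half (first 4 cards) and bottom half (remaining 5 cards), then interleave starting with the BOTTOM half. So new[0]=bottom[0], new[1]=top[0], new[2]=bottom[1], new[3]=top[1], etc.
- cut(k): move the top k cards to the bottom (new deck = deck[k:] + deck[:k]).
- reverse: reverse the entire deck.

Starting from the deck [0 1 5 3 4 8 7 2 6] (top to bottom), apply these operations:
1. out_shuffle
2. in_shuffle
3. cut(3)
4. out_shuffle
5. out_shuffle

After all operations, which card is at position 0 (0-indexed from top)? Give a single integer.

After op 1 (out_shuffle): [0 8 1 7 5 2 3 6 4]
After op 2 (in_shuffle): [5 0 2 8 3 1 6 7 4]
After op 3 (cut(3)): [8 3 1 6 7 4 5 0 2]
After op 4 (out_shuffle): [8 4 3 5 1 0 6 2 7]
After op 5 (out_shuffle): [8 0 4 6 3 2 5 7 1]
Position 0: card 8.

Answer: 8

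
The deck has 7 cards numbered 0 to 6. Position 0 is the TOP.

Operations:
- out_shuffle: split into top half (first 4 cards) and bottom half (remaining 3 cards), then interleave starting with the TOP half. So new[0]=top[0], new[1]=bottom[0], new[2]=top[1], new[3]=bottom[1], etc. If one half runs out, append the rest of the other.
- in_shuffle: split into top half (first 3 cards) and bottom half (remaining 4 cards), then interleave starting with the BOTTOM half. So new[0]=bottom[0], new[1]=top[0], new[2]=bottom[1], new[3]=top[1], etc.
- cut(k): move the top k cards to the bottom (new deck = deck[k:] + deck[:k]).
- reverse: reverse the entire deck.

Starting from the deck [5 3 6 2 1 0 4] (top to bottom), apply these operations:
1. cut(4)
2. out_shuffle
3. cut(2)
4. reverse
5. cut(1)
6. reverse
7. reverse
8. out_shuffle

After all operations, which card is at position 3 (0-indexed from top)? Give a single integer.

After op 1 (cut(4)): [1 0 4 5 3 6 2]
After op 2 (out_shuffle): [1 3 0 6 4 2 5]
After op 3 (cut(2)): [0 6 4 2 5 1 3]
After op 4 (reverse): [3 1 5 2 4 6 0]
After op 5 (cut(1)): [1 5 2 4 6 0 3]
After op 6 (reverse): [3 0 6 4 2 5 1]
After op 7 (reverse): [1 5 2 4 6 0 3]
After op 8 (out_shuffle): [1 6 5 0 2 3 4]
Position 3: card 0.

Answer: 0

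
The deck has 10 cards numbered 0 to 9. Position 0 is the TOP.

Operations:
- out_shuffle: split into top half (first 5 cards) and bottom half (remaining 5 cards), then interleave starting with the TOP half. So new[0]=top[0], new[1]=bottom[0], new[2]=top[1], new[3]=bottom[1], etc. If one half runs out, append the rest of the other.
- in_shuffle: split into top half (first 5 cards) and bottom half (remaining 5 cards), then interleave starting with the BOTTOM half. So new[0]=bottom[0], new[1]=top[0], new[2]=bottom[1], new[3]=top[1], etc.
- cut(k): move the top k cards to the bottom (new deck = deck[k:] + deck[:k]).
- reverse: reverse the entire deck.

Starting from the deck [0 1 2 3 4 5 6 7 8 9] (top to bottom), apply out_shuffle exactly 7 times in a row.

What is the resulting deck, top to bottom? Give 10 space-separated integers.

Answer: 0 5 1 6 2 7 3 8 4 9

Derivation:
After op 1 (out_shuffle): [0 5 1 6 2 7 3 8 4 9]
After op 2 (out_shuffle): [0 7 5 3 1 8 6 4 2 9]
After op 3 (out_shuffle): [0 8 7 6 5 4 3 2 1 9]
After op 4 (out_shuffle): [0 4 8 3 7 2 6 1 5 9]
After op 5 (out_shuffle): [0 2 4 6 8 1 3 5 7 9]
After op 6 (out_shuffle): [0 1 2 3 4 5 6 7 8 9]
After op 7 (out_shuffle): [0 5 1 6 2 7 3 8 4 9]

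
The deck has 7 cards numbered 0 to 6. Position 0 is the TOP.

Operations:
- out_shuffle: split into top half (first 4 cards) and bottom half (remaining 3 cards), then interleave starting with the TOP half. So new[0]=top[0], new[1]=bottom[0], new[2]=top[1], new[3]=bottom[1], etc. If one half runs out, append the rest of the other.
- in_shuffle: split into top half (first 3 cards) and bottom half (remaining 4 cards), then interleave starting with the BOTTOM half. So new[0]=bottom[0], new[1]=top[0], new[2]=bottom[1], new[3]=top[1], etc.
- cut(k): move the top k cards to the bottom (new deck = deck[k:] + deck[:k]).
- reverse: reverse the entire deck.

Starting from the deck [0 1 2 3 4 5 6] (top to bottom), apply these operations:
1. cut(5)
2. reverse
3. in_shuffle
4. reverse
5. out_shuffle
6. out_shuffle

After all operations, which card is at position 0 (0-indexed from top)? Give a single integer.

Answer: 5

Derivation:
After op 1 (cut(5)): [5 6 0 1 2 3 4]
After op 2 (reverse): [4 3 2 1 0 6 5]
After op 3 (in_shuffle): [1 4 0 3 6 2 5]
After op 4 (reverse): [5 2 6 3 0 4 1]
After op 5 (out_shuffle): [5 0 2 4 6 1 3]
After op 6 (out_shuffle): [5 6 0 1 2 3 4]
Position 0: card 5.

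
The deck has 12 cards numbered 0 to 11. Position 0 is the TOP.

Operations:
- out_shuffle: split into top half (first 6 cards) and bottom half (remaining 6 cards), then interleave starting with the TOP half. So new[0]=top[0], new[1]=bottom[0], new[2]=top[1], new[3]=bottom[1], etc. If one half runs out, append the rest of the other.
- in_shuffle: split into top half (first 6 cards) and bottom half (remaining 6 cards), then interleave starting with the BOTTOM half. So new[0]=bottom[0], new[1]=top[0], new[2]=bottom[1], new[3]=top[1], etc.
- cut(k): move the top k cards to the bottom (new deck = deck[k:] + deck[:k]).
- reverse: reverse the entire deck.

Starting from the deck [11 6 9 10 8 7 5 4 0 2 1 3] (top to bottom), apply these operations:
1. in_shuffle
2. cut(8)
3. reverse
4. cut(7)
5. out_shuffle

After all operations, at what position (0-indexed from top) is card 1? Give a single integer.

After op 1 (in_shuffle): [5 11 4 6 0 9 2 10 1 8 3 7]
After op 2 (cut(8)): [1 8 3 7 5 11 4 6 0 9 2 10]
After op 3 (reverse): [10 2 9 0 6 4 11 5 7 3 8 1]
After op 4 (cut(7)): [5 7 3 8 1 10 2 9 0 6 4 11]
After op 5 (out_shuffle): [5 2 7 9 3 0 8 6 1 4 10 11]
Card 1 is at position 8.

Answer: 8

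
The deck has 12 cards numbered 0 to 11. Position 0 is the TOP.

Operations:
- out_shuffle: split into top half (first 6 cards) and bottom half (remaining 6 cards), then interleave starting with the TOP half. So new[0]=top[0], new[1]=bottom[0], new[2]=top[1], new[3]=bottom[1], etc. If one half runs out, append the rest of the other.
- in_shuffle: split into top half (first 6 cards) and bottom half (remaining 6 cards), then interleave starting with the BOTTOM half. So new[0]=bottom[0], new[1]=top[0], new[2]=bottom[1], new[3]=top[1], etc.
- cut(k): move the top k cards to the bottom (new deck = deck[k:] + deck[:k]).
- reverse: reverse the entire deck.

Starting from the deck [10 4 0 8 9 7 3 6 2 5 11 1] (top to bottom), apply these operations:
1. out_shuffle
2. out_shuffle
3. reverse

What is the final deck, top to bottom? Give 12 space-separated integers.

After op 1 (out_shuffle): [10 3 4 6 0 2 8 5 9 11 7 1]
After op 2 (out_shuffle): [10 8 3 5 4 9 6 11 0 7 2 1]
After op 3 (reverse): [1 2 7 0 11 6 9 4 5 3 8 10]

Answer: 1 2 7 0 11 6 9 4 5 3 8 10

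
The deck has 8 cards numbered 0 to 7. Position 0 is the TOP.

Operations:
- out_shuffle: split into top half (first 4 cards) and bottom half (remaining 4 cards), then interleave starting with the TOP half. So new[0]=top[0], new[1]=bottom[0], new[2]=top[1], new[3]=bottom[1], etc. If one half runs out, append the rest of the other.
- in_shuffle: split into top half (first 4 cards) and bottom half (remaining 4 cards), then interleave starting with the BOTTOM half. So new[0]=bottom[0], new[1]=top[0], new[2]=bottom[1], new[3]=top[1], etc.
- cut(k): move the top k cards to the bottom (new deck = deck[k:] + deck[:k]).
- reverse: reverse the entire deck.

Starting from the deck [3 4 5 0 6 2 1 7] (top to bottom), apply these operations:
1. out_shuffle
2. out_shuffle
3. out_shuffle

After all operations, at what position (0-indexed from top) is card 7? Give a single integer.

Answer: 7

Derivation:
After op 1 (out_shuffle): [3 6 4 2 5 1 0 7]
After op 2 (out_shuffle): [3 5 6 1 4 0 2 7]
After op 3 (out_shuffle): [3 4 5 0 6 2 1 7]
Card 7 is at position 7.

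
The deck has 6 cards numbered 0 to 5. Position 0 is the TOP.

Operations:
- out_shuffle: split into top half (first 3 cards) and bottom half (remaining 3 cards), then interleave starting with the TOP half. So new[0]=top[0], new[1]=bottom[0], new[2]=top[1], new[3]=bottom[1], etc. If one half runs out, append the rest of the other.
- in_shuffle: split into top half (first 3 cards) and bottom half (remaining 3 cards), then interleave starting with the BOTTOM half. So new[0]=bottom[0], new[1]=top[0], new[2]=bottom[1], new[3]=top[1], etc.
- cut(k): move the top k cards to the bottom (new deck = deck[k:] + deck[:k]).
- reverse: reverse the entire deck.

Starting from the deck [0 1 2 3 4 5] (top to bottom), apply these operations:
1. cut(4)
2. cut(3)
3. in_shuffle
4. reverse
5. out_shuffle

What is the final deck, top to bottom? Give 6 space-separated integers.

After op 1 (cut(4)): [4 5 0 1 2 3]
After op 2 (cut(3)): [1 2 3 4 5 0]
After op 3 (in_shuffle): [4 1 5 2 0 3]
After op 4 (reverse): [3 0 2 5 1 4]
After op 5 (out_shuffle): [3 5 0 1 2 4]

Answer: 3 5 0 1 2 4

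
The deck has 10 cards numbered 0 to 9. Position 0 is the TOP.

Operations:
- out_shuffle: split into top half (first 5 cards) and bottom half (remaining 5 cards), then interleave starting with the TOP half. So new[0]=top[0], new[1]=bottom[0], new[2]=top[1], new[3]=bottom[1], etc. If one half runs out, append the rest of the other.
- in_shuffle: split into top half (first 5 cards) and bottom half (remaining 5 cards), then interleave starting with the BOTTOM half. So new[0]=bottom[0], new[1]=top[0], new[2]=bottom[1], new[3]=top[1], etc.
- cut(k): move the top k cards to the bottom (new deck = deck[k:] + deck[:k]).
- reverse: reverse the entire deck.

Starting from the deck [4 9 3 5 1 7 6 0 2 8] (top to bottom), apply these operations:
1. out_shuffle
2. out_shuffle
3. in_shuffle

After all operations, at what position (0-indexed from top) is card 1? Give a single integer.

After op 1 (out_shuffle): [4 7 9 6 3 0 5 2 1 8]
After op 2 (out_shuffle): [4 0 7 5 9 2 6 1 3 8]
After op 3 (in_shuffle): [2 4 6 0 1 7 3 5 8 9]
Card 1 is at position 4.

Answer: 4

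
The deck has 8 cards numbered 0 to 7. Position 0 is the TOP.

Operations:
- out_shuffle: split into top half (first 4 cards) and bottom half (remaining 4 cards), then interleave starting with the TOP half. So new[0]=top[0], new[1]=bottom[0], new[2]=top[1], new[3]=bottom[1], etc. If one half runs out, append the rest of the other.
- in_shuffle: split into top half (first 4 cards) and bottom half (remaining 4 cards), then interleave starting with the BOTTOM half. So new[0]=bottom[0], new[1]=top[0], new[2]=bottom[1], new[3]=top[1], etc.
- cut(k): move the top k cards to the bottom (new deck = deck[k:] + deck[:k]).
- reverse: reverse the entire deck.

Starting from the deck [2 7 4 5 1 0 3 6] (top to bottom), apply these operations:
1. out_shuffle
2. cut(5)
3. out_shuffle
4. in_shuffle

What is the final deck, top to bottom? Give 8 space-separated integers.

Answer: 6 3 0 1 2 5 4 7

Derivation:
After op 1 (out_shuffle): [2 1 7 0 4 3 5 6]
After op 2 (cut(5)): [3 5 6 2 1 7 0 4]
After op 3 (out_shuffle): [3 1 5 7 6 0 2 4]
After op 4 (in_shuffle): [6 3 0 1 2 5 4 7]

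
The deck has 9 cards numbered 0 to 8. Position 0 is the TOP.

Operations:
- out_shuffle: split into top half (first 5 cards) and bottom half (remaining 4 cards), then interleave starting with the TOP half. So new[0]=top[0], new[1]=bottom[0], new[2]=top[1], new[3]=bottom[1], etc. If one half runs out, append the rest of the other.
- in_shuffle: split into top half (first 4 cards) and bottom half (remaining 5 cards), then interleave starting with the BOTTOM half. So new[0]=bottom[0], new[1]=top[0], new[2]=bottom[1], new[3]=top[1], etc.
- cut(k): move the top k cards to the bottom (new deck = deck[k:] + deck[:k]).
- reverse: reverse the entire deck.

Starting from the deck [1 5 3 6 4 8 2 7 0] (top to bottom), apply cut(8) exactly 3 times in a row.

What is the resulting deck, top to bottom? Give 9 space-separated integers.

After op 1 (cut(8)): [0 1 5 3 6 4 8 2 7]
After op 2 (cut(8)): [7 0 1 5 3 6 4 8 2]
After op 3 (cut(8)): [2 7 0 1 5 3 6 4 8]

Answer: 2 7 0 1 5 3 6 4 8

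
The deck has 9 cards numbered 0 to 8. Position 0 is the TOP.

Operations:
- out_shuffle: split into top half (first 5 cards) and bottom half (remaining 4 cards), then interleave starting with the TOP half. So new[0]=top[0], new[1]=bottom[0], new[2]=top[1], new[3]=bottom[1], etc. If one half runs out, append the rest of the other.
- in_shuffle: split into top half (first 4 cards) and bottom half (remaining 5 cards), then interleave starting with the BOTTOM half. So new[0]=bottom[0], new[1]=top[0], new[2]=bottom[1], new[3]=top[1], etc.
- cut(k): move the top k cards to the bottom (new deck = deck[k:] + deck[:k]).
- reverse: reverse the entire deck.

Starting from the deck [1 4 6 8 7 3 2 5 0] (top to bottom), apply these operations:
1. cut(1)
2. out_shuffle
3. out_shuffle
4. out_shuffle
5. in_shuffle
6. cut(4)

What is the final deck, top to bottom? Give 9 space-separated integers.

Answer: 7 0 8 5 6 2 4 3 1

Derivation:
After op 1 (cut(1)): [4 6 8 7 3 2 5 0 1]
After op 2 (out_shuffle): [4 2 6 5 8 0 7 1 3]
After op 3 (out_shuffle): [4 0 2 7 6 1 5 3 8]
After op 4 (out_shuffle): [4 1 0 5 2 3 7 8 6]
After op 5 (in_shuffle): [2 4 3 1 7 0 8 5 6]
After op 6 (cut(4)): [7 0 8 5 6 2 4 3 1]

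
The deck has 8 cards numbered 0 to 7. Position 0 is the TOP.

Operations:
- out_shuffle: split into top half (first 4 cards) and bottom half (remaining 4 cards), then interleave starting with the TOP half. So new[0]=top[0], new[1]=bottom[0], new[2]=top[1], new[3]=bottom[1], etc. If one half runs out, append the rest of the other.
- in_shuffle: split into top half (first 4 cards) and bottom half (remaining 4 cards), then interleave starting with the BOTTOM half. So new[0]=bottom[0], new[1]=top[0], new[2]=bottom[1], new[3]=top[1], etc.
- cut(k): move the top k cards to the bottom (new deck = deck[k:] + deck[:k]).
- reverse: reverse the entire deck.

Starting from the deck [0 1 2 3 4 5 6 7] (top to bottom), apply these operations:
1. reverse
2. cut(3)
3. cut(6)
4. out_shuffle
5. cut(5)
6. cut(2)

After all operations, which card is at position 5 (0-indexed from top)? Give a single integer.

After op 1 (reverse): [7 6 5 4 3 2 1 0]
After op 2 (cut(3)): [4 3 2 1 0 7 6 5]
After op 3 (cut(6)): [6 5 4 3 2 1 0 7]
After op 4 (out_shuffle): [6 2 5 1 4 0 3 7]
After op 5 (cut(5)): [0 3 7 6 2 5 1 4]
After op 6 (cut(2)): [7 6 2 5 1 4 0 3]
Position 5: card 4.

Answer: 4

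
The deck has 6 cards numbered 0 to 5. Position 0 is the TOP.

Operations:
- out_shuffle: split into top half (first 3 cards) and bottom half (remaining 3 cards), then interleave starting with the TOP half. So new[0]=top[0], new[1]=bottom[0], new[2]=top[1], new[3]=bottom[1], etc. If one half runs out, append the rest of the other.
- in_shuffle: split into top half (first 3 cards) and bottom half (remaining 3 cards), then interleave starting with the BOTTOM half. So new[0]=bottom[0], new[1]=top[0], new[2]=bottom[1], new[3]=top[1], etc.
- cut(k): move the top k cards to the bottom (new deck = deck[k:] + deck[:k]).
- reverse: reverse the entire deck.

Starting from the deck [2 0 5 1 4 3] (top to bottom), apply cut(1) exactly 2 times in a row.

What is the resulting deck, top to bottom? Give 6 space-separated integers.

Answer: 5 1 4 3 2 0

Derivation:
After op 1 (cut(1)): [0 5 1 4 3 2]
After op 2 (cut(1)): [5 1 4 3 2 0]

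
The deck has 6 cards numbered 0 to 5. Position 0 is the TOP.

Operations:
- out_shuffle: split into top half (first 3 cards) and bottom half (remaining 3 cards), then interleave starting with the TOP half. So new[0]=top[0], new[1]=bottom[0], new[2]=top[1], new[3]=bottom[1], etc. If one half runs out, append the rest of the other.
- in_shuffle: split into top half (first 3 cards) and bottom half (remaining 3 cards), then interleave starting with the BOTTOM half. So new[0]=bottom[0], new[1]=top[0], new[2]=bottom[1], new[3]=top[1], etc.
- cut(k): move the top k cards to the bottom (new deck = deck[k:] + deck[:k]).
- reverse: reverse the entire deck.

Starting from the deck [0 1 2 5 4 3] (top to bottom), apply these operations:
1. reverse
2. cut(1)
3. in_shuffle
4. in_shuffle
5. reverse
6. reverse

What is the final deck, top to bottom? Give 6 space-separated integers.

Answer: 5 1 3 4 2 0

Derivation:
After op 1 (reverse): [3 4 5 2 1 0]
After op 2 (cut(1)): [4 5 2 1 0 3]
After op 3 (in_shuffle): [1 4 0 5 3 2]
After op 4 (in_shuffle): [5 1 3 4 2 0]
After op 5 (reverse): [0 2 4 3 1 5]
After op 6 (reverse): [5 1 3 4 2 0]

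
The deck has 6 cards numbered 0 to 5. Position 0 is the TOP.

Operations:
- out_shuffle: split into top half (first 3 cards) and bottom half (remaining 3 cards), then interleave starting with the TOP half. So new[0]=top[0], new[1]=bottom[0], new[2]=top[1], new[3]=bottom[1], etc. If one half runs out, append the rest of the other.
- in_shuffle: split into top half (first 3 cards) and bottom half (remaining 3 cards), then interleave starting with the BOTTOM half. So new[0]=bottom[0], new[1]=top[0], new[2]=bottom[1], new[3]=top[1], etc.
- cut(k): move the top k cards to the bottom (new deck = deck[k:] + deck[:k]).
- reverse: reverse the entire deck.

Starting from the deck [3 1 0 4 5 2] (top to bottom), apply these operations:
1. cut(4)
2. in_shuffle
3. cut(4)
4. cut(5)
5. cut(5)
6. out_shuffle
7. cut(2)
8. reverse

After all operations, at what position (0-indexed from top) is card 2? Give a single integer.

Answer: 5

Derivation:
After op 1 (cut(4)): [5 2 3 1 0 4]
After op 2 (in_shuffle): [1 5 0 2 4 3]
After op 3 (cut(4)): [4 3 1 5 0 2]
After op 4 (cut(5)): [2 4 3 1 5 0]
After op 5 (cut(5)): [0 2 4 3 1 5]
After op 6 (out_shuffle): [0 3 2 1 4 5]
After op 7 (cut(2)): [2 1 4 5 0 3]
After op 8 (reverse): [3 0 5 4 1 2]
Card 2 is at position 5.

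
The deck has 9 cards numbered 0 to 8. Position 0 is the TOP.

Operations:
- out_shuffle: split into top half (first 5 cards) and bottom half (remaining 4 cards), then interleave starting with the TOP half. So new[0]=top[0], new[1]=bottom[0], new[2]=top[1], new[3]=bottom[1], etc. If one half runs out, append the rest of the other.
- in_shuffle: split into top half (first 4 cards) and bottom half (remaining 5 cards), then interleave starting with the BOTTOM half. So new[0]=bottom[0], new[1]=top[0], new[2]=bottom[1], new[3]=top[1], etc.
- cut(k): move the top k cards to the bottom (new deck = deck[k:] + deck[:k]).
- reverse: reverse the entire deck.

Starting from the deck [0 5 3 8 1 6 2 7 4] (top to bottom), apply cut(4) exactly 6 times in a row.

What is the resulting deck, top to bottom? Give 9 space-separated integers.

Answer: 2 7 4 0 5 3 8 1 6

Derivation:
After op 1 (cut(4)): [1 6 2 7 4 0 5 3 8]
After op 2 (cut(4)): [4 0 5 3 8 1 6 2 7]
After op 3 (cut(4)): [8 1 6 2 7 4 0 5 3]
After op 4 (cut(4)): [7 4 0 5 3 8 1 6 2]
After op 5 (cut(4)): [3 8 1 6 2 7 4 0 5]
After op 6 (cut(4)): [2 7 4 0 5 3 8 1 6]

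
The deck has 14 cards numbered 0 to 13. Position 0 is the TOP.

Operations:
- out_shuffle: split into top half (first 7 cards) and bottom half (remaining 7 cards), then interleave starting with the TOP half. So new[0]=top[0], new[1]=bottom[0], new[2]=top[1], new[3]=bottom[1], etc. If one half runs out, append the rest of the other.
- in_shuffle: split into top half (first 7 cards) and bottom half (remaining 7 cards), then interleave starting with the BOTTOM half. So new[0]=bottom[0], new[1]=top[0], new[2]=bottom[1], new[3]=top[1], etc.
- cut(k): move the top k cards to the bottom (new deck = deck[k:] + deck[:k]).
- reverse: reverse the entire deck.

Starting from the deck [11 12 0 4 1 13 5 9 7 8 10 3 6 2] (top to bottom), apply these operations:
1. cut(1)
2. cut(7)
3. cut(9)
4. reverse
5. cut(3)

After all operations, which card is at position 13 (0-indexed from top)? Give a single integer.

After op 1 (cut(1)): [12 0 4 1 13 5 9 7 8 10 3 6 2 11]
After op 2 (cut(7)): [7 8 10 3 6 2 11 12 0 4 1 13 5 9]
After op 3 (cut(9)): [4 1 13 5 9 7 8 10 3 6 2 11 12 0]
After op 4 (reverse): [0 12 11 2 6 3 10 8 7 9 5 13 1 4]
After op 5 (cut(3)): [2 6 3 10 8 7 9 5 13 1 4 0 12 11]
Position 13: card 11.

Answer: 11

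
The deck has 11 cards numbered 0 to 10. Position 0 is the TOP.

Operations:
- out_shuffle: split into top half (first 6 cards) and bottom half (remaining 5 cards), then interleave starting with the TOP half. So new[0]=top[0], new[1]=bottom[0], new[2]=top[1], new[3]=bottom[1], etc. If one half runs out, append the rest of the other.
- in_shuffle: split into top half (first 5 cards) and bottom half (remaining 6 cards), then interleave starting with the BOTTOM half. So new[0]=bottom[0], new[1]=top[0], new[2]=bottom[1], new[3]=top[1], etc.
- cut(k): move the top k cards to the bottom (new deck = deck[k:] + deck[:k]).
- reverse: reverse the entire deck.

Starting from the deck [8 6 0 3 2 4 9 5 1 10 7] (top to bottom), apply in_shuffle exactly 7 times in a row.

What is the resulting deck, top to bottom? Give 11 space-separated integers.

After op 1 (in_shuffle): [4 8 9 6 5 0 1 3 10 2 7]
After op 2 (in_shuffle): [0 4 1 8 3 9 10 6 2 5 7]
After op 3 (in_shuffle): [9 0 10 4 6 1 2 8 5 3 7]
After op 4 (in_shuffle): [1 9 2 0 8 10 5 4 3 6 7]
After op 5 (in_shuffle): [10 1 5 9 4 2 3 0 6 8 7]
After op 6 (in_shuffle): [2 10 3 1 0 5 6 9 8 4 7]
After op 7 (in_shuffle): [5 2 6 10 9 3 8 1 4 0 7]

Answer: 5 2 6 10 9 3 8 1 4 0 7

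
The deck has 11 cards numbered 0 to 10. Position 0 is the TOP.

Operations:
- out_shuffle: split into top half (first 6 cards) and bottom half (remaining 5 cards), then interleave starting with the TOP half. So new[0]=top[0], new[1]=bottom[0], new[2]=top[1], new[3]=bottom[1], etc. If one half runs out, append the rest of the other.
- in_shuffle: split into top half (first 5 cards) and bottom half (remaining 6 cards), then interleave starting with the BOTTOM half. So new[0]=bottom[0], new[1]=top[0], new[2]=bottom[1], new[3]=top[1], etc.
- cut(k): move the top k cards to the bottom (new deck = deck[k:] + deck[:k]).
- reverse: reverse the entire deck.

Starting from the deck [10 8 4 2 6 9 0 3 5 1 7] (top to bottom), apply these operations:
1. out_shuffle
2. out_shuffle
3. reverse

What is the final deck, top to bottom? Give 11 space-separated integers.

After op 1 (out_shuffle): [10 0 8 3 4 5 2 1 6 7 9]
After op 2 (out_shuffle): [10 2 0 1 8 6 3 7 4 9 5]
After op 3 (reverse): [5 9 4 7 3 6 8 1 0 2 10]

Answer: 5 9 4 7 3 6 8 1 0 2 10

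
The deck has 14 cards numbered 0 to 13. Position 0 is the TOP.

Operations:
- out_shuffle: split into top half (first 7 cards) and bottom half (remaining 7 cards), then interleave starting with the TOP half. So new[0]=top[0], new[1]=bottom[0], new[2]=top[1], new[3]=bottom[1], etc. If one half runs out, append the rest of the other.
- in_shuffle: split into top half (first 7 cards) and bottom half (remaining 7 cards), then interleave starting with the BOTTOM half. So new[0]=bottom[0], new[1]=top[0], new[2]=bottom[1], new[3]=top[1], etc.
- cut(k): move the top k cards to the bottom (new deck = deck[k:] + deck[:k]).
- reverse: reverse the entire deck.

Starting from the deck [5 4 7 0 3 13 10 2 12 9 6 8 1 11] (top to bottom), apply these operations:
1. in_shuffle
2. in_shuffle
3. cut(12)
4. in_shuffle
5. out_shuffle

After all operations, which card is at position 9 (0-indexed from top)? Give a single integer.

Answer: 5

Derivation:
After op 1 (in_shuffle): [2 5 12 4 9 7 6 0 8 3 1 13 11 10]
After op 2 (in_shuffle): [0 2 8 5 3 12 1 4 13 9 11 7 10 6]
After op 3 (cut(12)): [10 6 0 2 8 5 3 12 1 4 13 9 11 7]
After op 4 (in_shuffle): [12 10 1 6 4 0 13 2 9 8 11 5 7 3]
After op 5 (out_shuffle): [12 2 10 9 1 8 6 11 4 5 0 7 13 3]
Position 9: card 5.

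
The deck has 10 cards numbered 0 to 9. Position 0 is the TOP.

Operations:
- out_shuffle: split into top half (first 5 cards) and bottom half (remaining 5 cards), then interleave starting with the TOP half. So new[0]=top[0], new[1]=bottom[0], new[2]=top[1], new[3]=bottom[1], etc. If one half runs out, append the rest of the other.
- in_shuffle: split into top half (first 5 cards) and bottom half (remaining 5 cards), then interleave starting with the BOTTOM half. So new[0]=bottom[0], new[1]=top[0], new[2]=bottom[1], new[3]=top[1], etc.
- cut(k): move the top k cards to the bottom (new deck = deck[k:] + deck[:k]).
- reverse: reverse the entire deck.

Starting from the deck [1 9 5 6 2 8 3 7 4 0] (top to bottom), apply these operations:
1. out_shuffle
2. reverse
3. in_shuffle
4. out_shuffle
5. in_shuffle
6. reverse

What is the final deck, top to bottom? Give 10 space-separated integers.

After op 1 (out_shuffle): [1 8 9 3 5 7 6 4 2 0]
After op 2 (reverse): [0 2 4 6 7 5 3 9 8 1]
After op 3 (in_shuffle): [5 0 3 2 9 4 8 6 1 7]
After op 4 (out_shuffle): [5 4 0 8 3 6 2 1 9 7]
After op 5 (in_shuffle): [6 5 2 4 1 0 9 8 7 3]
After op 6 (reverse): [3 7 8 9 0 1 4 2 5 6]

Answer: 3 7 8 9 0 1 4 2 5 6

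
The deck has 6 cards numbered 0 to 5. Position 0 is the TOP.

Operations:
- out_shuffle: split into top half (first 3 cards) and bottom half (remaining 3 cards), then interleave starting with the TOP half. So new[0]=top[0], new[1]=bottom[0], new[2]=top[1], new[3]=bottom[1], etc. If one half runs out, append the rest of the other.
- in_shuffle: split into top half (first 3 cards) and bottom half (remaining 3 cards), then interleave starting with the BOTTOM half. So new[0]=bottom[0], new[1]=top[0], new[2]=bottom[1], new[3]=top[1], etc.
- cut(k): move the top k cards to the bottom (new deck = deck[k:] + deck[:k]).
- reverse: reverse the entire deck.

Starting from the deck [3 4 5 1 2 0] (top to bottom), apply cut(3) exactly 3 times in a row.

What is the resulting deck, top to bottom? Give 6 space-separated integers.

After op 1 (cut(3)): [1 2 0 3 4 5]
After op 2 (cut(3)): [3 4 5 1 2 0]
After op 3 (cut(3)): [1 2 0 3 4 5]

Answer: 1 2 0 3 4 5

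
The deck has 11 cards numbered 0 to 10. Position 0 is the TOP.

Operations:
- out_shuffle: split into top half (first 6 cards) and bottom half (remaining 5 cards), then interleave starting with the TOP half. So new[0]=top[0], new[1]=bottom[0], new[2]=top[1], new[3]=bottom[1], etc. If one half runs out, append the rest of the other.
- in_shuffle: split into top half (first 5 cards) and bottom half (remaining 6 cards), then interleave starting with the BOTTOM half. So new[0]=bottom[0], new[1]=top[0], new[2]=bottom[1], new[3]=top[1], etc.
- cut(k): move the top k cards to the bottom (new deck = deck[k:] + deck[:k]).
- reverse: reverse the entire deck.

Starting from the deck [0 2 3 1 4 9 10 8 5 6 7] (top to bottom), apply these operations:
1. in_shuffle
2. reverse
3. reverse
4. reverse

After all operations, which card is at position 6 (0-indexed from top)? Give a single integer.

Answer: 8

Derivation:
After op 1 (in_shuffle): [9 0 10 2 8 3 5 1 6 4 7]
After op 2 (reverse): [7 4 6 1 5 3 8 2 10 0 9]
After op 3 (reverse): [9 0 10 2 8 3 5 1 6 4 7]
After op 4 (reverse): [7 4 6 1 5 3 8 2 10 0 9]
Position 6: card 8.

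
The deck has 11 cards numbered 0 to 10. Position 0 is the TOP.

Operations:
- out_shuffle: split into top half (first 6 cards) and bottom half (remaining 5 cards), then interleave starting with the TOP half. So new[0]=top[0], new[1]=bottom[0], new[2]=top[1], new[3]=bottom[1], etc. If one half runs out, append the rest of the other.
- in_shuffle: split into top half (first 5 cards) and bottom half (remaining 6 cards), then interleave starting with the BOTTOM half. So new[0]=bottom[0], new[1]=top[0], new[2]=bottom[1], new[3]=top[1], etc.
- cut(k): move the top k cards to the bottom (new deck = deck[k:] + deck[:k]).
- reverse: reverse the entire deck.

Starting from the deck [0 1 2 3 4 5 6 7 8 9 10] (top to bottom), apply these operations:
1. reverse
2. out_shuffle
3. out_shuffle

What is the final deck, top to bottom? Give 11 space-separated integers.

Answer: 10 7 4 1 9 6 3 0 8 5 2

Derivation:
After op 1 (reverse): [10 9 8 7 6 5 4 3 2 1 0]
After op 2 (out_shuffle): [10 4 9 3 8 2 7 1 6 0 5]
After op 3 (out_shuffle): [10 7 4 1 9 6 3 0 8 5 2]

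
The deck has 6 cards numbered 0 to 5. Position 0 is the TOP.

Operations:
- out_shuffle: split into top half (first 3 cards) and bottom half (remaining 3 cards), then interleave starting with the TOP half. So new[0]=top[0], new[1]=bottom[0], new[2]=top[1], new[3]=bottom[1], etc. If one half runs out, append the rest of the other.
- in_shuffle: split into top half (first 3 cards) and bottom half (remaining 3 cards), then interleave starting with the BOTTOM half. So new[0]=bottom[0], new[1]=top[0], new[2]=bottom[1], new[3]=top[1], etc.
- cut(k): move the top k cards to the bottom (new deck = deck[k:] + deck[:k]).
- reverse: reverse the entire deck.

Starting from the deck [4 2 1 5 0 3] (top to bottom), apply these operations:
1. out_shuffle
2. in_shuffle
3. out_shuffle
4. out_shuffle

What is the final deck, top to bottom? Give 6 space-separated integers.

After op 1 (out_shuffle): [4 5 2 0 1 3]
After op 2 (in_shuffle): [0 4 1 5 3 2]
After op 3 (out_shuffle): [0 5 4 3 1 2]
After op 4 (out_shuffle): [0 3 5 1 4 2]

Answer: 0 3 5 1 4 2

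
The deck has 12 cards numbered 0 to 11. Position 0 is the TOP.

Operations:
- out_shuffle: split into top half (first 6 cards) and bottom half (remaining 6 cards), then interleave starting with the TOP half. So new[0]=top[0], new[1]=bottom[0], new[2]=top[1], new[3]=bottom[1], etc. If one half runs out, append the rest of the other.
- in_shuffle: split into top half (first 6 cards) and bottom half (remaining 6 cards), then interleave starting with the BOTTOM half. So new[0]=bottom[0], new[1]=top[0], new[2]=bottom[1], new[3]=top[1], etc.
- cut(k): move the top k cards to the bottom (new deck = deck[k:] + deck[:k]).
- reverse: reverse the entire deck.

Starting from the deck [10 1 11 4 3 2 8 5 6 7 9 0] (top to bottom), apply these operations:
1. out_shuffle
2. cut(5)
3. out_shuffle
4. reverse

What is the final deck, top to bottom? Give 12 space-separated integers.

Answer: 11 2 5 9 1 3 8 7 10 4 0 6

Derivation:
After op 1 (out_shuffle): [10 8 1 5 11 6 4 7 3 9 2 0]
After op 2 (cut(5)): [6 4 7 3 9 2 0 10 8 1 5 11]
After op 3 (out_shuffle): [6 0 4 10 7 8 3 1 9 5 2 11]
After op 4 (reverse): [11 2 5 9 1 3 8 7 10 4 0 6]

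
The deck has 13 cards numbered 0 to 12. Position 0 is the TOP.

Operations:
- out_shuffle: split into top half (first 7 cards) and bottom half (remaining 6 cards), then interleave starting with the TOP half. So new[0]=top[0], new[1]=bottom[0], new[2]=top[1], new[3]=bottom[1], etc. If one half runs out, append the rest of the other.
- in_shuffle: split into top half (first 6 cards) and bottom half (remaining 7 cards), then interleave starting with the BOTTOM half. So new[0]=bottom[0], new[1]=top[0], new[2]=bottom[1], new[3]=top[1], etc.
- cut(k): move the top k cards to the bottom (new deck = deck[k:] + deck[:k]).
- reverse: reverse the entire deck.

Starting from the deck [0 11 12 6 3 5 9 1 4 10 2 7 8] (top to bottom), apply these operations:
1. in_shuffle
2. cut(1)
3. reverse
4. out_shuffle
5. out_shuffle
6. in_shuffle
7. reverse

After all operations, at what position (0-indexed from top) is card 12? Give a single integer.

After op 1 (in_shuffle): [9 0 1 11 4 12 10 6 2 3 7 5 8]
After op 2 (cut(1)): [0 1 11 4 12 10 6 2 3 7 5 8 9]
After op 3 (reverse): [9 8 5 7 3 2 6 10 12 4 11 1 0]
After op 4 (out_shuffle): [9 10 8 12 5 4 7 11 3 1 2 0 6]
After op 5 (out_shuffle): [9 11 10 3 8 1 12 2 5 0 4 6 7]
After op 6 (in_shuffle): [12 9 2 11 5 10 0 3 4 8 6 1 7]
After op 7 (reverse): [7 1 6 8 4 3 0 10 5 11 2 9 12]
Card 12 is at position 12.

Answer: 12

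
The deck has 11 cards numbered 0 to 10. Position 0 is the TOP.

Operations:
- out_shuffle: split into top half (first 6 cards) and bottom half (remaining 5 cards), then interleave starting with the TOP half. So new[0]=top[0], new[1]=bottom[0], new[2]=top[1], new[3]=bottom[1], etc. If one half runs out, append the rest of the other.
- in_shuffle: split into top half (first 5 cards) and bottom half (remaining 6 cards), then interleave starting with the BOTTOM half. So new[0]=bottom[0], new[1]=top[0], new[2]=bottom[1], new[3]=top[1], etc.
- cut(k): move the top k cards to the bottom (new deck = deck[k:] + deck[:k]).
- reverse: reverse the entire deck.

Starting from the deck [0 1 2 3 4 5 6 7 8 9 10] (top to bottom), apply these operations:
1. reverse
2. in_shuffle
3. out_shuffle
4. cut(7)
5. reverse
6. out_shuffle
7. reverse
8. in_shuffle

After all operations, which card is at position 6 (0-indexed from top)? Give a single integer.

Answer: 1

Derivation:
After op 1 (reverse): [10 9 8 7 6 5 4 3 2 1 0]
After op 2 (in_shuffle): [5 10 4 9 3 8 2 7 1 6 0]
After op 3 (out_shuffle): [5 2 10 7 4 1 9 6 3 0 8]
After op 4 (cut(7)): [6 3 0 8 5 2 10 7 4 1 9]
After op 5 (reverse): [9 1 4 7 10 2 5 8 0 3 6]
After op 6 (out_shuffle): [9 5 1 8 4 0 7 3 10 6 2]
After op 7 (reverse): [2 6 10 3 7 0 4 8 1 5 9]
After op 8 (in_shuffle): [0 2 4 6 8 10 1 3 5 7 9]
Position 6: card 1.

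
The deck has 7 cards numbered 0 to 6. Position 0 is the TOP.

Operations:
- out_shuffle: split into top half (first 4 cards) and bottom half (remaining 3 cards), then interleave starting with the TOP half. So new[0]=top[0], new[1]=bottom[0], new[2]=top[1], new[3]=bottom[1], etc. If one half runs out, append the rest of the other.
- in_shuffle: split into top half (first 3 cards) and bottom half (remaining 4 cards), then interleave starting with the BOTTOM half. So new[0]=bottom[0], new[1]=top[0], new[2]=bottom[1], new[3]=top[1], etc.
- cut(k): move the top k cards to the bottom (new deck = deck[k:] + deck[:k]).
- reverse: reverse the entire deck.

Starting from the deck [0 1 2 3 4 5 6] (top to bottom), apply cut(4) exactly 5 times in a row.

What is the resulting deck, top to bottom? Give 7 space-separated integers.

Answer: 6 0 1 2 3 4 5

Derivation:
After op 1 (cut(4)): [4 5 6 0 1 2 3]
After op 2 (cut(4)): [1 2 3 4 5 6 0]
After op 3 (cut(4)): [5 6 0 1 2 3 4]
After op 4 (cut(4)): [2 3 4 5 6 0 1]
After op 5 (cut(4)): [6 0 1 2 3 4 5]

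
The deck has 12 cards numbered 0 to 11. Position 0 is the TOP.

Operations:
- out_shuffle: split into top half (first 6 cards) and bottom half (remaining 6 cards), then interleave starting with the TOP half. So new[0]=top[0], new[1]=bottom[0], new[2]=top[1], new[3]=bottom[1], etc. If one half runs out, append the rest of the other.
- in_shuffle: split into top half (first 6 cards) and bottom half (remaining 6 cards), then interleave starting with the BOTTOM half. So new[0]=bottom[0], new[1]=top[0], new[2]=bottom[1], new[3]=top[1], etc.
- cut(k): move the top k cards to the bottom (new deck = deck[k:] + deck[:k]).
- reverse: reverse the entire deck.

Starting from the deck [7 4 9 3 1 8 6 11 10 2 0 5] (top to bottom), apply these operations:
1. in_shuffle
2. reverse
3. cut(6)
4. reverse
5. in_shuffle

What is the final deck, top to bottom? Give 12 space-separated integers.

Answer: 6 2 7 3 11 0 4 1 10 5 9 8

Derivation:
After op 1 (in_shuffle): [6 7 11 4 10 9 2 3 0 1 5 8]
After op 2 (reverse): [8 5 1 0 3 2 9 10 4 11 7 6]
After op 3 (cut(6)): [9 10 4 11 7 6 8 5 1 0 3 2]
After op 4 (reverse): [2 3 0 1 5 8 6 7 11 4 10 9]
After op 5 (in_shuffle): [6 2 7 3 11 0 4 1 10 5 9 8]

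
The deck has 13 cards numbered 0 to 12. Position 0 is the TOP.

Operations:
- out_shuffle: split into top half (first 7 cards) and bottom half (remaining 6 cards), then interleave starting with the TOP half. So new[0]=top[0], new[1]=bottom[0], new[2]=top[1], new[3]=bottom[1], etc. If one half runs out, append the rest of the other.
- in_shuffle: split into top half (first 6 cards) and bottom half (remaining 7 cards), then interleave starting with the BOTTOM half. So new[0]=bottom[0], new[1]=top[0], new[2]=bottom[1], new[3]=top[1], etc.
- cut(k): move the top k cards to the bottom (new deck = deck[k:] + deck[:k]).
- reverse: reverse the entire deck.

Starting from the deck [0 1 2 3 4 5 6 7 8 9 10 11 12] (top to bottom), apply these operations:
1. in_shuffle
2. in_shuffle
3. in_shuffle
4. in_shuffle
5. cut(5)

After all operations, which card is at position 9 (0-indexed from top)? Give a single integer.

After op 1 (in_shuffle): [6 0 7 1 8 2 9 3 10 4 11 5 12]
After op 2 (in_shuffle): [9 6 3 0 10 7 4 1 11 8 5 2 12]
After op 3 (in_shuffle): [4 9 1 6 11 3 8 0 5 10 2 7 12]
After op 4 (in_shuffle): [8 4 0 9 5 1 10 6 2 11 7 3 12]
After op 5 (cut(5)): [1 10 6 2 11 7 3 12 8 4 0 9 5]
Position 9: card 4.

Answer: 4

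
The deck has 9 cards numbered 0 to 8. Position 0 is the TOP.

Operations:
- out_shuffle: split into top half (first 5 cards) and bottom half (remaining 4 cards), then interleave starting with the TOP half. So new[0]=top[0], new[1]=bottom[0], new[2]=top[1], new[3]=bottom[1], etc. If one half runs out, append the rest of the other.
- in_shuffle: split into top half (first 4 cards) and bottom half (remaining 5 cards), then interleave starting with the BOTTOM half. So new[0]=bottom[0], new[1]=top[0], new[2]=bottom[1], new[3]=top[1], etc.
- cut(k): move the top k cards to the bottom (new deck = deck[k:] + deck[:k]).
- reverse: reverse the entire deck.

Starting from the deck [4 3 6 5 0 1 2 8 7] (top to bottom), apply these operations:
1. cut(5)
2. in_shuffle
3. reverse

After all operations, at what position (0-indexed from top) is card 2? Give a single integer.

Answer: 5

Derivation:
After op 1 (cut(5)): [1 2 8 7 4 3 6 5 0]
After op 2 (in_shuffle): [4 1 3 2 6 8 5 7 0]
After op 3 (reverse): [0 7 5 8 6 2 3 1 4]
Card 2 is at position 5.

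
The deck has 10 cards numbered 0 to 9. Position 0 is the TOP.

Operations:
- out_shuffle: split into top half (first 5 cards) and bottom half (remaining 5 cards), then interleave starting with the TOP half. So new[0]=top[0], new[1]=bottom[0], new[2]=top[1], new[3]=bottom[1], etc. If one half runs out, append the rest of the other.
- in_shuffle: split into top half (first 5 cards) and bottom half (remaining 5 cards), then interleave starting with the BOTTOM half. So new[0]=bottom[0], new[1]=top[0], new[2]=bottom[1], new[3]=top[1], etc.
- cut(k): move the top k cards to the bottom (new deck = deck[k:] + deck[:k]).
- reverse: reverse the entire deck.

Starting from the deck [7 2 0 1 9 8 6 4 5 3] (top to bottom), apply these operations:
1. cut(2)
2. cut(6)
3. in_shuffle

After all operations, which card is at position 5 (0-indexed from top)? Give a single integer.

Answer: 7

Derivation:
After op 1 (cut(2)): [0 1 9 8 6 4 5 3 7 2]
After op 2 (cut(6)): [5 3 7 2 0 1 9 8 6 4]
After op 3 (in_shuffle): [1 5 9 3 8 7 6 2 4 0]
Position 5: card 7.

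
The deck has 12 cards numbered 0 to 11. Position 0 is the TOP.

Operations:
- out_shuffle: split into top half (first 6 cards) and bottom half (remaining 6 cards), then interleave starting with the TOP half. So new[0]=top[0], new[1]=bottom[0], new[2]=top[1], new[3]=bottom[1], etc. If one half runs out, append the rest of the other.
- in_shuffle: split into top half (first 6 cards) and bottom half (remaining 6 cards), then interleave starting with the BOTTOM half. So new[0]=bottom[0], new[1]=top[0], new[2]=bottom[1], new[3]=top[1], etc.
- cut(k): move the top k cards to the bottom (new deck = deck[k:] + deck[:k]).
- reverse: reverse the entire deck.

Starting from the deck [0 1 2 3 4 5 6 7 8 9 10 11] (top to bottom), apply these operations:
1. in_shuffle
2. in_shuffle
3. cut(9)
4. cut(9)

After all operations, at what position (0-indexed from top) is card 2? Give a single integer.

After op 1 (in_shuffle): [6 0 7 1 8 2 9 3 10 4 11 5]
After op 2 (in_shuffle): [9 6 3 0 10 7 4 1 11 8 5 2]
After op 3 (cut(9)): [8 5 2 9 6 3 0 10 7 4 1 11]
After op 4 (cut(9)): [4 1 11 8 5 2 9 6 3 0 10 7]
Card 2 is at position 5.

Answer: 5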